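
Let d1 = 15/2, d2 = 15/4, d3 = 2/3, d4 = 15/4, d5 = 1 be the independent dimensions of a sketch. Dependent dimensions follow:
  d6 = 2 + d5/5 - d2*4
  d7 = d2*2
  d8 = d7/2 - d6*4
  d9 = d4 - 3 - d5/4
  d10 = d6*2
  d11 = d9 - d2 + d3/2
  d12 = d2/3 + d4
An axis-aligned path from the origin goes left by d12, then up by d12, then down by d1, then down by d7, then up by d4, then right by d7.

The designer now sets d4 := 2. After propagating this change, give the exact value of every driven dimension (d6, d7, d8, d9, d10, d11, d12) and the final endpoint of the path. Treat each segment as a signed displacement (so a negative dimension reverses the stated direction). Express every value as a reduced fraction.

d6 = -64/5
d7 = 15/2
d8 = 1099/20
d9 = -5/4
d10 = -128/5
d11 = -14/3
d12 = 13/4
endpoint = (17/4, -39/4)

Apply edit: d4 := 2
  d6 = 2 + d5/5 - d2*4 = -64/5
  d7 = d2*2 = 15/2
  d8 = d7/2 - d6*4 = 1099/20
  d9 = d4 - 3 - d5/4 = -5/4
  d10 = d6*2 = -128/5
  d11 = d9 - d2 + d3/2 = -14/3
  d12 = d2/3 + d4 = 13/4
Walk from origin (0, 0):
  seg 1: left by d12 = 13/4 → (-13/4, 0)
  seg 2: up by d12 = 13/4 → (-13/4, 13/4)
  seg 3: down by d1 = 15/2 → (-13/4, -17/4)
  seg 4: down by d7 = 15/2 → (-13/4, -47/4)
  seg 5: up by d4 = 2 → (-13/4, -39/4)
  seg 6: right by d7 = 15/2 → (17/4, -39/4)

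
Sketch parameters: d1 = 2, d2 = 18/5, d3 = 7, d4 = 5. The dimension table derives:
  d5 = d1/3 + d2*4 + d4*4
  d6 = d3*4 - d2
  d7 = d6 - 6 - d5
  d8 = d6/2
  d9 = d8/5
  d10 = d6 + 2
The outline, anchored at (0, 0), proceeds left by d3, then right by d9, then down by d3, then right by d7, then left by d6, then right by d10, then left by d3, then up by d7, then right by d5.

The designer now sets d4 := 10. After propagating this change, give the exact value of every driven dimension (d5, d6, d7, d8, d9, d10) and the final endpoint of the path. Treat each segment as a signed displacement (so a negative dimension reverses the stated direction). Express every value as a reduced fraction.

Apply edit: d4 := 10
  d5 = d1/3 + d2*4 + d4*4 = 826/15
  d6 = d3*4 - d2 = 122/5
  d7 = d6 - 6 - d5 = -110/3
  d8 = d6/2 = 61/5
  d9 = d8/5 = 61/25
  d10 = d6 + 2 = 132/5
Walk from origin (0, 0):
  seg 1: left by d3 = 7 → (-7, 0)
  seg 2: right by d9 = 61/25 → (-114/25, 0)
  seg 3: down by d3 = 7 → (-114/25, -7)
  seg 4: right by d7 = -110/3 → (-3092/75, -7)
  seg 5: left by d6 = 122/5 → (-4922/75, -7)
  seg 6: right by d10 = 132/5 → (-2942/75, -7)
  seg 7: left by d3 = 7 → (-3467/75, -7)
  seg 8: up by d7 = -110/3 → (-3467/75, -131/3)
  seg 9: right by d5 = 826/15 → (221/25, -131/3)

d5 = 826/15
d6 = 122/5
d7 = -110/3
d8 = 61/5
d9 = 61/25
d10 = 132/5
endpoint = (221/25, -131/3)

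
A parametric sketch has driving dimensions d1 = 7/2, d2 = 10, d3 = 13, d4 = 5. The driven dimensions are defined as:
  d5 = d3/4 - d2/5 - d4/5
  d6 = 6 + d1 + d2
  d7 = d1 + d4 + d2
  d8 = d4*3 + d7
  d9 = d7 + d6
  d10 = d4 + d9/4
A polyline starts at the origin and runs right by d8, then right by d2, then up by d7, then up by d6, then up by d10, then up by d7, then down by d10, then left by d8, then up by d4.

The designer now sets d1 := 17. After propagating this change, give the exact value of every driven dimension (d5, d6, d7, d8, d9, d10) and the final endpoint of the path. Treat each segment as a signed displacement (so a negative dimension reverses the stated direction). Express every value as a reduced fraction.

Apply edit: d1 := 17
  d5 = d3/4 - d2/5 - d4/5 = 1/4
  d6 = 6 + d1 + d2 = 33
  d7 = d1 + d4 + d2 = 32
  d8 = d4*3 + d7 = 47
  d9 = d7 + d6 = 65
  d10 = d4 + d9/4 = 85/4
Walk from origin (0, 0):
  seg 1: right by d8 = 47 → (47, 0)
  seg 2: right by d2 = 10 → (57, 0)
  seg 3: up by d7 = 32 → (57, 32)
  seg 4: up by d6 = 33 → (57, 65)
  seg 5: up by d10 = 85/4 → (57, 345/4)
  seg 6: up by d7 = 32 → (57, 473/4)
  seg 7: down by d10 = 85/4 → (57, 97)
  seg 8: left by d8 = 47 → (10, 97)
  seg 9: up by d4 = 5 → (10, 102)

d5 = 1/4
d6 = 33
d7 = 32
d8 = 47
d9 = 65
d10 = 85/4
endpoint = (10, 102)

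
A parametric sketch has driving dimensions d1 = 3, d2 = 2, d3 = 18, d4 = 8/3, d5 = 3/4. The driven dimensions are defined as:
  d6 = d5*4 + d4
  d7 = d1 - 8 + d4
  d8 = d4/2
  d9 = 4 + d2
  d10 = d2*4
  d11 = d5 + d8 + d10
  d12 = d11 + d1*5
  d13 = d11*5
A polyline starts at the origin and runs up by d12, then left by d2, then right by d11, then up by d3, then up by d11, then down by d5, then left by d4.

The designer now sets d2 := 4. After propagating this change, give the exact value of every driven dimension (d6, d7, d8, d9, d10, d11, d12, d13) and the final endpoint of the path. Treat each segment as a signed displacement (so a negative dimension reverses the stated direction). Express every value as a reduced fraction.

Apply edit: d2 := 4
  d6 = d5*4 + d4 = 17/3
  d7 = d1 - 8 + d4 = -7/3
  d8 = d4/2 = 4/3
  d9 = 4 + d2 = 8
  d10 = d2*4 = 16
  d11 = d5 + d8 + d10 = 217/12
  d12 = d11 + d1*5 = 397/12
  d13 = d11*5 = 1085/12
Walk from origin (0, 0):
  seg 1: up by d12 = 397/12 → (0, 397/12)
  seg 2: left by d2 = 4 → (-4, 397/12)
  seg 3: right by d11 = 217/12 → (169/12, 397/12)
  seg 4: up by d3 = 18 → (169/12, 613/12)
  seg 5: up by d11 = 217/12 → (169/12, 415/6)
  seg 6: down by d5 = 3/4 → (169/12, 821/12)
  seg 7: left by d4 = 8/3 → (137/12, 821/12)

d6 = 17/3
d7 = -7/3
d8 = 4/3
d9 = 8
d10 = 16
d11 = 217/12
d12 = 397/12
d13 = 1085/12
endpoint = (137/12, 821/12)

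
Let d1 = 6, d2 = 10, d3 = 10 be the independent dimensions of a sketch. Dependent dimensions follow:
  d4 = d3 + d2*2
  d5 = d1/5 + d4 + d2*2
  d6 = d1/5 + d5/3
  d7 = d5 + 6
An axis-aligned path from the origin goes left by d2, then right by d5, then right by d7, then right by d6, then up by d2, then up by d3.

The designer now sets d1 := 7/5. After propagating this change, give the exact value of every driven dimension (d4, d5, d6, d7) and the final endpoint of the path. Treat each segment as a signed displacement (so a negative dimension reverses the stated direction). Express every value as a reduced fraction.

d4 = 30
d5 = 1257/25
d6 = 426/25
d7 = 1407/25
endpoint = (568/5, 20)

Apply edit: d1 := 7/5
  d4 = d3 + d2*2 = 30
  d5 = d1/5 + d4 + d2*2 = 1257/25
  d6 = d1/5 + d5/3 = 426/25
  d7 = d5 + 6 = 1407/25
Walk from origin (0, 0):
  seg 1: left by d2 = 10 → (-10, 0)
  seg 2: right by d5 = 1257/25 → (1007/25, 0)
  seg 3: right by d7 = 1407/25 → (2414/25, 0)
  seg 4: right by d6 = 426/25 → (568/5, 0)
  seg 5: up by d2 = 10 → (568/5, 10)
  seg 6: up by d3 = 10 → (568/5, 20)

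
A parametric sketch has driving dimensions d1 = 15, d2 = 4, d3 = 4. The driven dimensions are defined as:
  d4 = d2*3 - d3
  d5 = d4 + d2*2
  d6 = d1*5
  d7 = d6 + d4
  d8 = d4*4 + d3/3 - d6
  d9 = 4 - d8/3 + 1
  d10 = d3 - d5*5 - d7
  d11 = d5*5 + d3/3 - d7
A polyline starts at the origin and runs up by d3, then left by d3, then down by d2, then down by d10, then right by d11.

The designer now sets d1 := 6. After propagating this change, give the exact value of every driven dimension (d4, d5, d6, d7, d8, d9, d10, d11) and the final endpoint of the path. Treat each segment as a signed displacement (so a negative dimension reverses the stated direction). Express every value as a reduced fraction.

Apply edit: d1 := 6
  d4 = d2*3 - d3 = 8
  d5 = d4 + d2*2 = 16
  d6 = d1*5 = 30
  d7 = d6 + d4 = 38
  d8 = d4*4 + d3/3 - d6 = 10/3
  d9 = 4 - d8/3 + 1 = 35/9
  d10 = d3 - d5*5 - d7 = -114
  d11 = d5*5 + d3/3 - d7 = 130/3
Walk from origin (0, 0):
  seg 1: up by d3 = 4 → (0, 4)
  seg 2: left by d3 = 4 → (-4, 4)
  seg 3: down by d2 = 4 → (-4, 0)
  seg 4: down by d10 = -114 → (-4, 114)
  seg 5: right by d11 = 130/3 → (118/3, 114)

d4 = 8
d5 = 16
d6 = 30
d7 = 38
d8 = 10/3
d9 = 35/9
d10 = -114
d11 = 130/3
endpoint = (118/3, 114)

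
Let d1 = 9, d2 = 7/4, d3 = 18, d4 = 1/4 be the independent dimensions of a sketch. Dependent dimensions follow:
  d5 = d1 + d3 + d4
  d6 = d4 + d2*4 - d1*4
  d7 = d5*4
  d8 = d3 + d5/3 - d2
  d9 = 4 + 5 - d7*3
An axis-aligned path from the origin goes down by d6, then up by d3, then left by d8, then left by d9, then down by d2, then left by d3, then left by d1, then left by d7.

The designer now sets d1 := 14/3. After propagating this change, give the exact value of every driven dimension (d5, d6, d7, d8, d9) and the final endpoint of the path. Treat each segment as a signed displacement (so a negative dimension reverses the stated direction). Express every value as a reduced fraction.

d5 = 275/12
d6 = -137/12
d7 = 275/3
d8 = 215/9
d9 = -266
endpoint = (1150/9, 83/3)

Apply edit: d1 := 14/3
  d5 = d1 + d3 + d4 = 275/12
  d6 = d4 + d2*4 - d1*4 = -137/12
  d7 = d5*4 = 275/3
  d8 = d3 + d5/3 - d2 = 215/9
  d9 = 4 + 5 - d7*3 = -266
Walk from origin (0, 0):
  seg 1: down by d6 = -137/12 → (0, 137/12)
  seg 2: up by d3 = 18 → (0, 353/12)
  seg 3: left by d8 = 215/9 → (-215/9, 353/12)
  seg 4: left by d9 = -266 → (2179/9, 353/12)
  seg 5: down by d2 = 7/4 → (2179/9, 83/3)
  seg 6: left by d3 = 18 → (2017/9, 83/3)
  seg 7: left by d1 = 14/3 → (1975/9, 83/3)
  seg 8: left by d7 = 275/3 → (1150/9, 83/3)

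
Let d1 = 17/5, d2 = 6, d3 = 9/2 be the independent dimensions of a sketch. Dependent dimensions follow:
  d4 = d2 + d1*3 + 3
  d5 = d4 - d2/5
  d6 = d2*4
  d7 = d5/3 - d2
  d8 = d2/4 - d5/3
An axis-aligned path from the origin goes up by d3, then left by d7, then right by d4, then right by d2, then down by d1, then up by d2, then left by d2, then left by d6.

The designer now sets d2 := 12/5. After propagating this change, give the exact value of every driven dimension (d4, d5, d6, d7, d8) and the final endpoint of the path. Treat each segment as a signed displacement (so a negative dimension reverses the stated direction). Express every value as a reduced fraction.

d4 = 78/5
d5 = 378/25
d6 = 48/5
d7 = 66/25
d8 = -111/25
endpoint = (84/25, 7/2)

Apply edit: d2 := 12/5
  d4 = d2 + d1*3 + 3 = 78/5
  d5 = d4 - d2/5 = 378/25
  d6 = d2*4 = 48/5
  d7 = d5/3 - d2 = 66/25
  d8 = d2/4 - d5/3 = -111/25
Walk from origin (0, 0):
  seg 1: up by d3 = 9/2 → (0, 9/2)
  seg 2: left by d7 = 66/25 → (-66/25, 9/2)
  seg 3: right by d4 = 78/5 → (324/25, 9/2)
  seg 4: right by d2 = 12/5 → (384/25, 9/2)
  seg 5: down by d1 = 17/5 → (384/25, 11/10)
  seg 6: up by d2 = 12/5 → (384/25, 7/2)
  seg 7: left by d2 = 12/5 → (324/25, 7/2)
  seg 8: left by d6 = 48/5 → (84/25, 7/2)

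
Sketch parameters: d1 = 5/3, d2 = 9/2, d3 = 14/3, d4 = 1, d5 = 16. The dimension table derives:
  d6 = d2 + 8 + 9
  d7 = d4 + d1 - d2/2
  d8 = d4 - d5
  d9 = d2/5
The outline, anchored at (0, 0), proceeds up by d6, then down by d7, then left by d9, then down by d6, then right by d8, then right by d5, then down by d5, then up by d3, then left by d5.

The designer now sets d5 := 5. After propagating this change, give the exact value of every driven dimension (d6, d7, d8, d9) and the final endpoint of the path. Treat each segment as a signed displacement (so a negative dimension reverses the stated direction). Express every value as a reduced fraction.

Apply edit: d5 := 5
  d6 = d2 + 8 + 9 = 43/2
  d7 = d4 + d1 - d2/2 = 5/12
  d8 = d4 - d5 = -4
  d9 = d2/5 = 9/10
Walk from origin (0, 0):
  seg 1: up by d6 = 43/2 → (0, 43/2)
  seg 2: down by d7 = 5/12 → (0, 253/12)
  seg 3: left by d9 = 9/10 → (-9/10, 253/12)
  seg 4: down by d6 = 43/2 → (-9/10, -5/12)
  seg 5: right by d8 = -4 → (-49/10, -5/12)
  seg 6: right by d5 = 5 → (1/10, -5/12)
  seg 7: down by d5 = 5 → (1/10, -65/12)
  seg 8: up by d3 = 14/3 → (1/10, -3/4)
  seg 9: left by d5 = 5 → (-49/10, -3/4)

d6 = 43/2
d7 = 5/12
d8 = -4
d9 = 9/10
endpoint = (-49/10, -3/4)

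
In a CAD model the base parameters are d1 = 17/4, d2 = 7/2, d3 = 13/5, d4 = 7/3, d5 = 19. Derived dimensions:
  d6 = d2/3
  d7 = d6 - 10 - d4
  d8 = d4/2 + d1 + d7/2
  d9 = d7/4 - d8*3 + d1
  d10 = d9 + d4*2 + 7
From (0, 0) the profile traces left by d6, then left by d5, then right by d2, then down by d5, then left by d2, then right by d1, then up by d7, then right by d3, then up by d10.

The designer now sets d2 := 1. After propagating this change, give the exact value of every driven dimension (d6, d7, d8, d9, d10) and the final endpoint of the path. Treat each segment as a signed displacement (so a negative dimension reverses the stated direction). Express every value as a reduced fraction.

Apply edit: d2 := 1
  d6 = d2/3 = 1/3
  d7 = d6 - 10 - d4 = -12
  d8 = d4/2 + d1 + d7/2 = -7/12
  d9 = d7/4 - d8*3 + d1 = 3
  d10 = d9 + d4*2 + 7 = 44/3
Walk from origin (0, 0):
  seg 1: left by d6 = 1/3 → (-1/3, 0)
  seg 2: left by d5 = 19 → (-58/3, 0)
  seg 3: right by d2 = 1 → (-55/3, 0)
  seg 4: down by d5 = 19 → (-55/3, -19)
  seg 5: left by d2 = 1 → (-58/3, -19)
  seg 6: right by d1 = 17/4 → (-181/12, -19)
  seg 7: up by d7 = -12 → (-181/12, -31)
  seg 8: right by d3 = 13/5 → (-749/60, -31)
  seg 9: up by d10 = 44/3 → (-749/60, -49/3)

d6 = 1/3
d7 = -12
d8 = -7/12
d9 = 3
d10 = 44/3
endpoint = (-749/60, -49/3)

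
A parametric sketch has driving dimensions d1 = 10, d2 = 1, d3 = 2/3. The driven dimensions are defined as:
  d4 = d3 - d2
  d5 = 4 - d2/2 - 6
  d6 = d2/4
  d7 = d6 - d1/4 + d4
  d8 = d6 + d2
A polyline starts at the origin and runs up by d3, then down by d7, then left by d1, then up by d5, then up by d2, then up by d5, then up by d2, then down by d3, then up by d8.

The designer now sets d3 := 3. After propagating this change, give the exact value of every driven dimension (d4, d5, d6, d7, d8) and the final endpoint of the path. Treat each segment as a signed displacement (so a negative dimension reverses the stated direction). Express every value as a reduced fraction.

d4 = 2
d5 = -5/2
d6 = 1/4
d7 = -1/4
d8 = 5/4
endpoint = (-10, -3/2)

Apply edit: d3 := 3
  d4 = d3 - d2 = 2
  d5 = 4 - d2/2 - 6 = -5/2
  d6 = d2/4 = 1/4
  d7 = d6 - d1/4 + d4 = -1/4
  d8 = d6 + d2 = 5/4
Walk from origin (0, 0):
  seg 1: up by d3 = 3 → (0, 3)
  seg 2: down by d7 = -1/4 → (0, 13/4)
  seg 3: left by d1 = 10 → (-10, 13/4)
  seg 4: up by d5 = -5/2 → (-10, 3/4)
  seg 5: up by d2 = 1 → (-10, 7/4)
  seg 6: up by d5 = -5/2 → (-10, -3/4)
  seg 7: up by d2 = 1 → (-10, 1/4)
  seg 8: down by d3 = 3 → (-10, -11/4)
  seg 9: up by d8 = 5/4 → (-10, -3/2)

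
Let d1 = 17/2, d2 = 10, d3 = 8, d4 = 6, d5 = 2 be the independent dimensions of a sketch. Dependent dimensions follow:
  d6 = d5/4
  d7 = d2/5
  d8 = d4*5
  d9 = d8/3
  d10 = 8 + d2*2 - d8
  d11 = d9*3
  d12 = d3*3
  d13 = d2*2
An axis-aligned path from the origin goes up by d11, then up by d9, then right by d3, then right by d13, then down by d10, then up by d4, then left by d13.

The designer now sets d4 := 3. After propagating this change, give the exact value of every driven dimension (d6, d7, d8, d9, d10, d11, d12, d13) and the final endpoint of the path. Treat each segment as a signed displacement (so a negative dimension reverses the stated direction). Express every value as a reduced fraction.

d6 = 1/2
d7 = 2
d8 = 15
d9 = 5
d10 = 13
d11 = 15
d12 = 24
d13 = 20
endpoint = (8, 10)

Apply edit: d4 := 3
  d6 = d5/4 = 1/2
  d7 = d2/5 = 2
  d8 = d4*5 = 15
  d9 = d8/3 = 5
  d10 = 8 + d2*2 - d8 = 13
  d11 = d9*3 = 15
  d12 = d3*3 = 24
  d13 = d2*2 = 20
Walk from origin (0, 0):
  seg 1: up by d11 = 15 → (0, 15)
  seg 2: up by d9 = 5 → (0, 20)
  seg 3: right by d3 = 8 → (8, 20)
  seg 4: right by d13 = 20 → (28, 20)
  seg 5: down by d10 = 13 → (28, 7)
  seg 6: up by d4 = 3 → (28, 10)
  seg 7: left by d13 = 20 → (8, 10)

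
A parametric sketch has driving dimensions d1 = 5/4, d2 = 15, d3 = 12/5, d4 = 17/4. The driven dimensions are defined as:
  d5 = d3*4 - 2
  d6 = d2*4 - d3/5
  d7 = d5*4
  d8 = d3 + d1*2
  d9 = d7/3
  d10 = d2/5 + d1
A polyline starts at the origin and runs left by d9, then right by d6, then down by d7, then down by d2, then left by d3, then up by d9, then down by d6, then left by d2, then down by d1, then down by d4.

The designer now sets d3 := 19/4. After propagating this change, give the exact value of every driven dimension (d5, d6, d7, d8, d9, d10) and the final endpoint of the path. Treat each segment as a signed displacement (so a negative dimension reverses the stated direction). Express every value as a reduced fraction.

Apply edit: d3 := 19/4
  d5 = d3*4 - 2 = 17
  d6 = d2*4 - d3/5 = 1181/20
  d7 = d5*4 = 68
  d8 = d3 + d1*2 = 29/4
  d9 = d7/3 = 68/3
  d10 = d2/5 + d1 = 17/4
Walk from origin (0, 0):
  seg 1: left by d9 = 68/3 → (-68/3, 0)
  seg 2: right by d6 = 1181/20 → (2183/60, 0)
  seg 3: down by d7 = 68 → (2183/60, -68)
  seg 4: down by d2 = 15 → (2183/60, -83)
  seg 5: left by d3 = 19/4 → (949/30, -83)
  seg 6: up by d9 = 68/3 → (949/30, -181/3)
  seg 7: down by d6 = 1181/20 → (949/30, -7163/60)
  seg 8: left by d2 = 15 → (499/30, -7163/60)
  seg 9: down by d1 = 5/4 → (499/30, -3619/30)
  seg 10: down by d4 = 17/4 → (499/30, -7493/60)

d5 = 17
d6 = 1181/20
d7 = 68
d8 = 29/4
d9 = 68/3
d10 = 17/4
endpoint = (499/30, -7493/60)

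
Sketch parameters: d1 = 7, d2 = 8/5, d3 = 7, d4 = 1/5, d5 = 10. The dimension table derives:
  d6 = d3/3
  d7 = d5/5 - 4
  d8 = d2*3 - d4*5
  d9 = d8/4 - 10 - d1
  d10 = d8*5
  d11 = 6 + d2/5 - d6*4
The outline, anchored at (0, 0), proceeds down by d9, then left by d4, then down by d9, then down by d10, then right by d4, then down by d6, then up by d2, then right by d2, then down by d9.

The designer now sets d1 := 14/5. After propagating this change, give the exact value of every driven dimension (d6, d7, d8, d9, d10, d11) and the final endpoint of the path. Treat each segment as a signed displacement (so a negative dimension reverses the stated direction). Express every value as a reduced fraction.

Apply edit: d1 := 14/5
  d6 = d3/3 = 7/3
  d7 = d5/5 - 4 = -2
  d8 = d2*3 - d4*5 = 19/5
  d9 = d8/4 - 10 - d1 = -237/20
  d10 = d8*5 = 19
  d11 = 6 + d2/5 - d6*4 = -226/75
Walk from origin (0, 0):
  seg 1: down by d9 = -237/20 → (0, 237/20)
  seg 2: left by d4 = 1/5 → (-1/5, 237/20)
  seg 3: down by d9 = -237/20 → (-1/5, 237/10)
  seg 4: down by d10 = 19 → (-1/5, 47/10)
  seg 5: right by d4 = 1/5 → (0, 47/10)
  seg 6: down by d6 = 7/3 → (0, 71/30)
  seg 7: up by d2 = 8/5 → (0, 119/30)
  seg 8: right by d2 = 8/5 → (8/5, 119/30)
  seg 9: down by d9 = -237/20 → (8/5, 949/60)

d6 = 7/3
d7 = -2
d8 = 19/5
d9 = -237/20
d10 = 19
d11 = -226/75
endpoint = (8/5, 949/60)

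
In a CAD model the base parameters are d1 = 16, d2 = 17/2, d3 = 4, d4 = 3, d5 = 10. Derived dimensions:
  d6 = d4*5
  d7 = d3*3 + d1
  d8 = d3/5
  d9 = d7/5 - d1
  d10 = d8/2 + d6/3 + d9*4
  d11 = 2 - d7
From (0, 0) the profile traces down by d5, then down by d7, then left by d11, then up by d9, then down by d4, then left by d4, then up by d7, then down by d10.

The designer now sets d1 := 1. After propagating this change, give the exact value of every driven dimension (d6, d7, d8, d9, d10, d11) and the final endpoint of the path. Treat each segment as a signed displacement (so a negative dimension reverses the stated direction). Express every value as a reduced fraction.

Apply edit: d1 := 1
  d6 = d4*5 = 15
  d7 = d3*3 + d1 = 13
  d8 = d3/5 = 4/5
  d9 = d7/5 - d1 = 8/5
  d10 = d8/2 + d6/3 + d9*4 = 59/5
  d11 = 2 - d7 = -11
Walk from origin (0, 0):
  seg 1: down by d5 = 10 → (0, -10)
  seg 2: down by d7 = 13 → (0, -23)
  seg 3: left by d11 = -11 → (11, -23)
  seg 4: up by d9 = 8/5 → (11, -107/5)
  seg 5: down by d4 = 3 → (11, -122/5)
  seg 6: left by d4 = 3 → (8, -122/5)
  seg 7: up by d7 = 13 → (8, -57/5)
  seg 8: down by d10 = 59/5 → (8, -116/5)

d6 = 15
d7 = 13
d8 = 4/5
d9 = 8/5
d10 = 59/5
d11 = -11
endpoint = (8, -116/5)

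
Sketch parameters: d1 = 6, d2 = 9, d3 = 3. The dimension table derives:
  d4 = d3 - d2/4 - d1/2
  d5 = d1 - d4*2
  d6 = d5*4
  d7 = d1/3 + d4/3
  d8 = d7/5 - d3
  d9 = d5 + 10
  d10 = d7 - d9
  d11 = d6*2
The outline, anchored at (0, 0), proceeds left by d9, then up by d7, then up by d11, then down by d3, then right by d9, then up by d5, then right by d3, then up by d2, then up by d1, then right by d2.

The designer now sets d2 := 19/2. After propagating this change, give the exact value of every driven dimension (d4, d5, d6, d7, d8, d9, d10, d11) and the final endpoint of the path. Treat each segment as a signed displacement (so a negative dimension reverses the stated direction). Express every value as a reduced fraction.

Apply edit: d2 := 19/2
  d4 = d3 - d2/4 - d1/2 = -19/8
  d5 = d1 - d4*2 = 43/4
  d6 = d5*4 = 43
  d7 = d1/3 + d4/3 = 29/24
  d8 = d7/5 - d3 = -331/120
  d9 = d5 + 10 = 83/4
  d10 = d7 - d9 = -469/24
  d11 = d6*2 = 86
Walk from origin (0, 0):
  seg 1: left by d9 = 83/4 → (-83/4, 0)
  seg 2: up by d7 = 29/24 → (-83/4, 29/24)
  seg 3: up by d11 = 86 → (-83/4, 2093/24)
  seg 4: down by d3 = 3 → (-83/4, 2021/24)
  seg 5: right by d9 = 83/4 → (0, 2021/24)
  seg 6: up by d5 = 43/4 → (0, 2279/24)
  seg 7: right by d3 = 3 → (3, 2279/24)
  seg 8: up by d2 = 19/2 → (3, 2507/24)
  seg 9: up by d1 = 6 → (3, 2651/24)
  seg 10: right by d2 = 19/2 → (25/2, 2651/24)

d4 = -19/8
d5 = 43/4
d6 = 43
d7 = 29/24
d8 = -331/120
d9 = 83/4
d10 = -469/24
d11 = 86
endpoint = (25/2, 2651/24)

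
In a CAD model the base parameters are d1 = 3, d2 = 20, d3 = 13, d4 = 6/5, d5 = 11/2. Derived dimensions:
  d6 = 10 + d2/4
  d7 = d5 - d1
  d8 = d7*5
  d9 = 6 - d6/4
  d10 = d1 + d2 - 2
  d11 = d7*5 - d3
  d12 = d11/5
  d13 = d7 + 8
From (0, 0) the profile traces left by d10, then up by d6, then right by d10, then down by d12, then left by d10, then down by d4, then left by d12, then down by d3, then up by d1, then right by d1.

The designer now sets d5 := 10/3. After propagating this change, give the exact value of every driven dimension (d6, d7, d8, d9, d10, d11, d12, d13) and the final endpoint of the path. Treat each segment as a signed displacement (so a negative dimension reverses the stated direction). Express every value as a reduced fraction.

Apply edit: d5 := 10/3
  d6 = 10 + d2/4 = 15
  d7 = d5 - d1 = 1/3
  d8 = d7*5 = 5/3
  d9 = 6 - d6/4 = 9/4
  d10 = d1 + d2 - 2 = 21
  d11 = d7*5 - d3 = -34/3
  d12 = d11/5 = -34/15
  d13 = d7 + 8 = 25/3
Walk from origin (0, 0):
  seg 1: left by d10 = 21 → (-21, 0)
  seg 2: up by d6 = 15 → (-21, 15)
  seg 3: right by d10 = 21 → (0, 15)
  seg 4: down by d12 = -34/15 → (0, 259/15)
  seg 5: left by d10 = 21 → (-21, 259/15)
  seg 6: down by d4 = 6/5 → (-21, 241/15)
  seg 7: left by d12 = -34/15 → (-281/15, 241/15)
  seg 8: down by d3 = 13 → (-281/15, 46/15)
  seg 9: up by d1 = 3 → (-281/15, 91/15)
  seg 10: right by d1 = 3 → (-236/15, 91/15)

d6 = 15
d7 = 1/3
d8 = 5/3
d9 = 9/4
d10 = 21
d11 = -34/3
d12 = -34/15
d13 = 25/3
endpoint = (-236/15, 91/15)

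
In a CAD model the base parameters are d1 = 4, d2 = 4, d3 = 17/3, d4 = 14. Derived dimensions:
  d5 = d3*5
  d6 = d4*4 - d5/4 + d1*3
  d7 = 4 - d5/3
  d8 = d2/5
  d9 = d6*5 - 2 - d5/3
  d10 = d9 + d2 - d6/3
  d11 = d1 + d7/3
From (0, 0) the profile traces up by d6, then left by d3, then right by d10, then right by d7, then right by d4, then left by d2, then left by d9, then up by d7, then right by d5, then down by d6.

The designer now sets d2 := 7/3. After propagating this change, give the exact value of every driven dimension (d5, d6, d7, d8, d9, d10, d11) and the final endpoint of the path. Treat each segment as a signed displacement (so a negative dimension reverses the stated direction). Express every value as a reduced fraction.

Apply edit: d2 := 7/3
  d5 = d3*5 = 85/3
  d6 = d4*4 - d5/4 + d1*3 = 731/12
  d7 = 4 - d5/3 = -49/9
  d8 = d2/5 = 7/15
  d9 = d6*5 - 2 - d5/3 = 10553/36
  d10 = d9 + d2 - d6/3 = 1651/6
  d11 = d1 + d7/3 = 59/27
Walk from origin (0, 0):
  seg 1: up by d6 = 731/12 → (0, 731/12)
  seg 2: left by d3 = 17/3 → (-17/3, 731/12)
  seg 3: right by d10 = 1651/6 → (539/2, 731/12)
  seg 4: right by d7 = -49/9 → (4753/18, 731/12)
  seg 5: right by d4 = 14 → (5005/18, 731/12)
  seg 6: left by d2 = 7/3 → (4963/18, 731/12)
  seg 7: left by d9 = 10553/36 → (-209/12, 731/12)
  seg 8: up by d7 = -49/9 → (-209/12, 1997/36)
  seg 9: right by d5 = 85/3 → (131/12, 1997/36)
  seg 10: down by d6 = 731/12 → (131/12, -49/9)

d5 = 85/3
d6 = 731/12
d7 = -49/9
d8 = 7/15
d9 = 10553/36
d10 = 1651/6
d11 = 59/27
endpoint = (131/12, -49/9)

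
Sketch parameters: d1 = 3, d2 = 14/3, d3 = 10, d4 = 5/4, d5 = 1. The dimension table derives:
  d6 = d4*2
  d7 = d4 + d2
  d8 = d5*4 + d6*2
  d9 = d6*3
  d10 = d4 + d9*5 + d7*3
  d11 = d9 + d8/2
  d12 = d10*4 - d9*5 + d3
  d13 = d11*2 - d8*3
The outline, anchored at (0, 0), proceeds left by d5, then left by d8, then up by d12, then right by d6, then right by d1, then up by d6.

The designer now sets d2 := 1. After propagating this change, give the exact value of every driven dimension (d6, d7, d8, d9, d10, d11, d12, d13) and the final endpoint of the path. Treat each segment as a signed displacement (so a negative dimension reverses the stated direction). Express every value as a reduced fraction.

d6 = 5/2
d7 = 9/4
d8 = 9
d9 = 15/2
d10 = 91/2
d11 = 12
d12 = 309/2
d13 = -3
endpoint = (-9/2, 157)

Apply edit: d2 := 1
  d6 = d4*2 = 5/2
  d7 = d4 + d2 = 9/4
  d8 = d5*4 + d6*2 = 9
  d9 = d6*3 = 15/2
  d10 = d4 + d9*5 + d7*3 = 91/2
  d11 = d9 + d8/2 = 12
  d12 = d10*4 - d9*5 + d3 = 309/2
  d13 = d11*2 - d8*3 = -3
Walk from origin (0, 0):
  seg 1: left by d5 = 1 → (-1, 0)
  seg 2: left by d8 = 9 → (-10, 0)
  seg 3: up by d12 = 309/2 → (-10, 309/2)
  seg 4: right by d6 = 5/2 → (-15/2, 309/2)
  seg 5: right by d1 = 3 → (-9/2, 309/2)
  seg 6: up by d6 = 5/2 → (-9/2, 157)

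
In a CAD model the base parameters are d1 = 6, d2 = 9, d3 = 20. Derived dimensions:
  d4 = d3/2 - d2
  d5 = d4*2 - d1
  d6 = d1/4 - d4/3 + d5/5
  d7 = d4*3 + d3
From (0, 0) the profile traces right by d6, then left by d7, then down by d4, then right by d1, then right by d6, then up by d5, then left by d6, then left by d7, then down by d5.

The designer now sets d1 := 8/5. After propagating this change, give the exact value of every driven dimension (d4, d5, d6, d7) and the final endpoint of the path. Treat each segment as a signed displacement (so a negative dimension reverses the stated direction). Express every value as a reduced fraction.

Apply edit: d1 := 8/5
  d4 = d3/2 - d2 = 1
  d5 = d4*2 - d1 = 2/5
  d6 = d1/4 - d4/3 + d5/5 = 11/75
  d7 = d4*3 + d3 = 23
Walk from origin (0, 0):
  seg 1: right by d6 = 11/75 → (11/75, 0)
  seg 2: left by d7 = 23 → (-1714/75, 0)
  seg 3: down by d4 = 1 → (-1714/75, -1)
  seg 4: right by d1 = 8/5 → (-1594/75, -1)
  seg 5: right by d6 = 11/75 → (-1583/75, -1)
  seg 6: up by d5 = 2/5 → (-1583/75, -3/5)
  seg 7: left by d6 = 11/75 → (-1594/75, -3/5)
  seg 8: left by d7 = 23 → (-3319/75, -3/5)
  seg 9: down by d5 = 2/5 → (-3319/75, -1)

d4 = 1
d5 = 2/5
d6 = 11/75
d7 = 23
endpoint = (-3319/75, -1)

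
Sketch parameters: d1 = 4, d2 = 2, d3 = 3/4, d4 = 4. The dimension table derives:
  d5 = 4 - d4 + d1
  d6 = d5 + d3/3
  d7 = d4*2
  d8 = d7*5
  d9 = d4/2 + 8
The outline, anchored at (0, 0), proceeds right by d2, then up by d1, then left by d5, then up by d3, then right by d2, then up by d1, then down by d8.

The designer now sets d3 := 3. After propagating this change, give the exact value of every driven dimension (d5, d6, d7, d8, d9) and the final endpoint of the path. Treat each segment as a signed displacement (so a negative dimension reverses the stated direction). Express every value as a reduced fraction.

Apply edit: d3 := 3
  d5 = 4 - d4 + d1 = 4
  d6 = d5 + d3/3 = 5
  d7 = d4*2 = 8
  d8 = d7*5 = 40
  d9 = d4/2 + 8 = 10
Walk from origin (0, 0):
  seg 1: right by d2 = 2 → (2, 0)
  seg 2: up by d1 = 4 → (2, 4)
  seg 3: left by d5 = 4 → (-2, 4)
  seg 4: up by d3 = 3 → (-2, 7)
  seg 5: right by d2 = 2 → (0, 7)
  seg 6: up by d1 = 4 → (0, 11)
  seg 7: down by d8 = 40 → (0, -29)

d5 = 4
d6 = 5
d7 = 8
d8 = 40
d9 = 10
endpoint = (0, -29)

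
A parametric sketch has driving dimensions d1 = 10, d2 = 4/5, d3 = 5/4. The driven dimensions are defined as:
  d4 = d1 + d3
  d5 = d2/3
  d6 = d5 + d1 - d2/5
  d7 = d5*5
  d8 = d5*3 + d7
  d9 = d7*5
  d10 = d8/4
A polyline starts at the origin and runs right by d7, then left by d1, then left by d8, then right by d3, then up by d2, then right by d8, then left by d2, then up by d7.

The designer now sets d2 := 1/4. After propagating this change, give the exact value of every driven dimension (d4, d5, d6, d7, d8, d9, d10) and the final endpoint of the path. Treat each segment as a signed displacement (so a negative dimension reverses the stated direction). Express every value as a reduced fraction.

d4 = 45/4
d5 = 1/12
d6 = 301/30
d7 = 5/12
d8 = 2/3
d9 = 25/12
d10 = 1/6
endpoint = (-103/12, 2/3)

Apply edit: d2 := 1/4
  d4 = d1 + d3 = 45/4
  d5 = d2/3 = 1/12
  d6 = d5 + d1 - d2/5 = 301/30
  d7 = d5*5 = 5/12
  d8 = d5*3 + d7 = 2/3
  d9 = d7*5 = 25/12
  d10 = d8/4 = 1/6
Walk from origin (0, 0):
  seg 1: right by d7 = 5/12 → (5/12, 0)
  seg 2: left by d1 = 10 → (-115/12, 0)
  seg 3: left by d8 = 2/3 → (-41/4, 0)
  seg 4: right by d3 = 5/4 → (-9, 0)
  seg 5: up by d2 = 1/4 → (-9, 1/4)
  seg 6: right by d8 = 2/3 → (-25/3, 1/4)
  seg 7: left by d2 = 1/4 → (-103/12, 1/4)
  seg 8: up by d7 = 5/12 → (-103/12, 2/3)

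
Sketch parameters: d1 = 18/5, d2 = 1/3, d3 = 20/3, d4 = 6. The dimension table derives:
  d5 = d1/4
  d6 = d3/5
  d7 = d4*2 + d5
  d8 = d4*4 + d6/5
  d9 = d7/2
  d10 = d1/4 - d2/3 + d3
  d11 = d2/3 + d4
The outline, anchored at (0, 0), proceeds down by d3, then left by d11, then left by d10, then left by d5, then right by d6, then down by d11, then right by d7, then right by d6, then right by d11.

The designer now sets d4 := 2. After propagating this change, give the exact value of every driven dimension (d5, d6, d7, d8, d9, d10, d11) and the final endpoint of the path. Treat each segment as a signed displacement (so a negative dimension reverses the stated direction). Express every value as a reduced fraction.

Apply edit: d4 := 2
  d5 = d1/4 = 9/10
  d6 = d3/5 = 4/3
  d7 = d4*2 + d5 = 49/10
  d8 = d4*4 + d6/5 = 124/15
  d9 = d7/2 = 49/20
  d10 = d1/4 - d2/3 + d3 = 671/90
  d11 = d2/3 + d4 = 19/9
Walk from origin (0, 0):
  seg 1: down by d3 = 20/3 → (0, -20/3)
  seg 2: left by d11 = 19/9 → (-19/9, -20/3)
  seg 3: left by d10 = 671/90 → (-287/30, -20/3)
  seg 4: left by d5 = 9/10 → (-157/15, -20/3)
  seg 5: right by d6 = 4/3 → (-137/15, -20/3)
  seg 6: down by d11 = 19/9 → (-137/15, -79/9)
  seg 7: right by d7 = 49/10 → (-127/30, -79/9)
  seg 8: right by d6 = 4/3 → (-29/10, -79/9)
  seg 9: right by d11 = 19/9 → (-71/90, -79/9)

d5 = 9/10
d6 = 4/3
d7 = 49/10
d8 = 124/15
d9 = 49/20
d10 = 671/90
d11 = 19/9
endpoint = (-71/90, -79/9)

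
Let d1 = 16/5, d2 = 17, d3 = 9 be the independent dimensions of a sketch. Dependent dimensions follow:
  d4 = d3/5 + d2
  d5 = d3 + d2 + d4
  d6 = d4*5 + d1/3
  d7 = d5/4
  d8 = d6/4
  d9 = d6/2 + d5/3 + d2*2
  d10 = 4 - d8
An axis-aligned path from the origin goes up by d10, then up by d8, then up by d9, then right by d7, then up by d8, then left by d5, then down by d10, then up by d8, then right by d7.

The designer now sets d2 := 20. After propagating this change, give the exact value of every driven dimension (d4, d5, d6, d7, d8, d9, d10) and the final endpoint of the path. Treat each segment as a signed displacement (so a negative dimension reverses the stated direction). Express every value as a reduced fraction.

d4 = 109/5
d5 = 254/5
d6 = 1651/15
d7 = 127/10
d8 = 1651/60
d9 = 3359/30
d10 = -1411/60
endpoint = (-127/5, 11671/60)

Apply edit: d2 := 20
  d4 = d3/5 + d2 = 109/5
  d5 = d3 + d2 + d4 = 254/5
  d6 = d4*5 + d1/3 = 1651/15
  d7 = d5/4 = 127/10
  d8 = d6/4 = 1651/60
  d9 = d6/2 + d5/3 + d2*2 = 3359/30
  d10 = 4 - d8 = -1411/60
Walk from origin (0, 0):
  seg 1: up by d10 = -1411/60 → (0, -1411/60)
  seg 2: up by d8 = 1651/60 → (0, 4)
  seg 3: up by d9 = 3359/30 → (0, 3479/30)
  seg 4: right by d7 = 127/10 → (127/10, 3479/30)
  seg 5: up by d8 = 1651/60 → (127/10, 8609/60)
  seg 6: left by d5 = 254/5 → (-381/10, 8609/60)
  seg 7: down by d10 = -1411/60 → (-381/10, 167)
  seg 8: up by d8 = 1651/60 → (-381/10, 11671/60)
  seg 9: right by d7 = 127/10 → (-127/5, 11671/60)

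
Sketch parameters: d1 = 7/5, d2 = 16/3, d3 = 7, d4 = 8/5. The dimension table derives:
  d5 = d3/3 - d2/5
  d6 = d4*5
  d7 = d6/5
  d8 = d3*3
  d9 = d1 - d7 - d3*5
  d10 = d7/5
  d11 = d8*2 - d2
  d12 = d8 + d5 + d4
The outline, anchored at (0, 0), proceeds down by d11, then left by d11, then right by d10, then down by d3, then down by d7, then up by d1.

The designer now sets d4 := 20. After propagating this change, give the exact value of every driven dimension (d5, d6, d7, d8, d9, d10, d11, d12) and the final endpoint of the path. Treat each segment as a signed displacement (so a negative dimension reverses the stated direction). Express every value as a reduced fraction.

Apply edit: d4 := 20
  d5 = d3/3 - d2/5 = 19/15
  d6 = d4*5 = 100
  d7 = d6/5 = 20
  d8 = d3*3 = 21
  d9 = d1 - d7 - d3*5 = -268/5
  d10 = d7/5 = 4
  d11 = d8*2 - d2 = 110/3
  d12 = d8 + d5 + d4 = 634/15
Walk from origin (0, 0):
  seg 1: down by d11 = 110/3 → (0, -110/3)
  seg 2: left by d11 = 110/3 → (-110/3, -110/3)
  seg 3: right by d10 = 4 → (-98/3, -110/3)
  seg 4: down by d3 = 7 → (-98/3, -131/3)
  seg 5: down by d7 = 20 → (-98/3, -191/3)
  seg 6: up by d1 = 7/5 → (-98/3, -934/15)

d5 = 19/15
d6 = 100
d7 = 20
d8 = 21
d9 = -268/5
d10 = 4
d11 = 110/3
d12 = 634/15
endpoint = (-98/3, -934/15)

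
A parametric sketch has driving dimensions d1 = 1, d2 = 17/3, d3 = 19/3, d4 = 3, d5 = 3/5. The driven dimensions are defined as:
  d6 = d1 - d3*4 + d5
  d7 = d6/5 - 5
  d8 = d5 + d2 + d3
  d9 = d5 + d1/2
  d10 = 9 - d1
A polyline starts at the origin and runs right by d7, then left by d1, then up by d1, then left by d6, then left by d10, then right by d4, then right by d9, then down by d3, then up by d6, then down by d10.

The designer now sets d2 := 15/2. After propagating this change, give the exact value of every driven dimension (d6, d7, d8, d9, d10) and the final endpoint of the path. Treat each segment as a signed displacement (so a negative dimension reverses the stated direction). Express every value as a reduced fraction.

Apply edit: d2 := 15/2
  d6 = d1 - d3*4 + d5 = -356/15
  d7 = d6/5 - 5 = -731/75
  d8 = d5 + d2 + d3 = 433/30
  d9 = d5 + d1/2 = 11/10
  d10 = 9 - d1 = 8
Walk from origin (0, 0):
  seg 1: right by d7 = -731/75 → (-731/75, 0)
  seg 2: left by d1 = 1 → (-806/75, 0)
  seg 3: up by d1 = 1 → (-806/75, 1)
  seg 4: left by d6 = -356/15 → (974/75, 1)
  seg 5: left by d10 = 8 → (374/75, 1)
  seg 6: right by d4 = 3 → (599/75, 1)
  seg 7: right by d9 = 11/10 → (1363/150, 1)
  seg 8: down by d3 = 19/3 → (1363/150, -16/3)
  seg 9: up by d6 = -356/15 → (1363/150, -436/15)
  seg 10: down by d10 = 8 → (1363/150, -556/15)

d6 = -356/15
d7 = -731/75
d8 = 433/30
d9 = 11/10
d10 = 8
endpoint = (1363/150, -556/15)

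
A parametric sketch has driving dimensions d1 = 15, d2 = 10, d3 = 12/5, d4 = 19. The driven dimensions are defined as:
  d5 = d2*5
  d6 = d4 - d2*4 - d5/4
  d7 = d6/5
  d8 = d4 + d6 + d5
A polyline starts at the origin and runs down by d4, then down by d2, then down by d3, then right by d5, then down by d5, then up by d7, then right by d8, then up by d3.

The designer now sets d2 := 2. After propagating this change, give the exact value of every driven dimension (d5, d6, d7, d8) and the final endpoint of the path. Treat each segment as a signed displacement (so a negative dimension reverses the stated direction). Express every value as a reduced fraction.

d5 = 10
d6 = 17/2
d7 = 17/10
d8 = 75/2
endpoint = (95/2, -293/10)

Apply edit: d2 := 2
  d5 = d2*5 = 10
  d6 = d4 - d2*4 - d5/4 = 17/2
  d7 = d6/5 = 17/10
  d8 = d4 + d6 + d5 = 75/2
Walk from origin (0, 0):
  seg 1: down by d4 = 19 → (0, -19)
  seg 2: down by d2 = 2 → (0, -21)
  seg 3: down by d3 = 12/5 → (0, -117/5)
  seg 4: right by d5 = 10 → (10, -117/5)
  seg 5: down by d5 = 10 → (10, -167/5)
  seg 6: up by d7 = 17/10 → (10, -317/10)
  seg 7: right by d8 = 75/2 → (95/2, -317/10)
  seg 8: up by d3 = 12/5 → (95/2, -293/10)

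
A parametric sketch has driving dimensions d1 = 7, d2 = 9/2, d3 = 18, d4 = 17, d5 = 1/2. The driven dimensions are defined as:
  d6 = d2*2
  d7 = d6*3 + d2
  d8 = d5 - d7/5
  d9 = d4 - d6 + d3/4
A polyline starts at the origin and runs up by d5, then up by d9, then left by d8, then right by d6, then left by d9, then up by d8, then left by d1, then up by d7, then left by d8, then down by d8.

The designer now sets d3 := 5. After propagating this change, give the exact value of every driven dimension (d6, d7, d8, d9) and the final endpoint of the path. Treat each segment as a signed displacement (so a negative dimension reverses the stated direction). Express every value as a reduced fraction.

Apply edit: d3 := 5
  d6 = d2*2 = 9
  d7 = d6*3 + d2 = 63/2
  d8 = d5 - d7/5 = -29/5
  d9 = d4 - d6 + d3/4 = 37/4
Walk from origin (0, 0):
  seg 1: up by d5 = 1/2 → (0, 1/2)
  seg 2: up by d9 = 37/4 → (0, 39/4)
  seg 3: left by d8 = -29/5 → (29/5, 39/4)
  seg 4: right by d6 = 9 → (74/5, 39/4)
  seg 5: left by d9 = 37/4 → (111/20, 39/4)
  seg 6: up by d8 = -29/5 → (111/20, 79/20)
  seg 7: left by d1 = 7 → (-29/20, 79/20)
  seg 8: up by d7 = 63/2 → (-29/20, 709/20)
  seg 9: left by d8 = -29/5 → (87/20, 709/20)
  seg 10: down by d8 = -29/5 → (87/20, 165/4)

d6 = 9
d7 = 63/2
d8 = -29/5
d9 = 37/4
endpoint = (87/20, 165/4)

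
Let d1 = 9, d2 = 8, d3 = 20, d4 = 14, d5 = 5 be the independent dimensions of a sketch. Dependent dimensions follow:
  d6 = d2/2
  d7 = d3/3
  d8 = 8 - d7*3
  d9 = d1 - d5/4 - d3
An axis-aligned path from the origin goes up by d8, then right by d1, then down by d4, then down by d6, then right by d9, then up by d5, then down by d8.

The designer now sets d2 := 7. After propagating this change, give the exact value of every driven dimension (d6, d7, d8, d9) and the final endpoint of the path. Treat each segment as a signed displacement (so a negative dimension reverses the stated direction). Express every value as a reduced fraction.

d6 = 7/2
d7 = 20/3
d8 = -12
d9 = -49/4
endpoint = (-13/4, -25/2)

Apply edit: d2 := 7
  d6 = d2/2 = 7/2
  d7 = d3/3 = 20/3
  d8 = 8 - d7*3 = -12
  d9 = d1 - d5/4 - d3 = -49/4
Walk from origin (0, 0):
  seg 1: up by d8 = -12 → (0, -12)
  seg 2: right by d1 = 9 → (9, -12)
  seg 3: down by d4 = 14 → (9, -26)
  seg 4: down by d6 = 7/2 → (9, -59/2)
  seg 5: right by d9 = -49/4 → (-13/4, -59/2)
  seg 6: up by d5 = 5 → (-13/4, -49/2)
  seg 7: down by d8 = -12 → (-13/4, -25/2)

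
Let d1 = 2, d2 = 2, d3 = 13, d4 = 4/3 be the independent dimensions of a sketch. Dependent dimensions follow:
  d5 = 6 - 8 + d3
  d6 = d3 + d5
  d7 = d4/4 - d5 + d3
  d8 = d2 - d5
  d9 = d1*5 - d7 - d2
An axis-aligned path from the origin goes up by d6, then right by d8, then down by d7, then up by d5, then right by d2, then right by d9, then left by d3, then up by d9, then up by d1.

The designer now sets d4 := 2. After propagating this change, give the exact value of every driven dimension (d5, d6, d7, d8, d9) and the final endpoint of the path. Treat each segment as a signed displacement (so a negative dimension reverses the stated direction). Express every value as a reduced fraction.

Apply edit: d4 := 2
  d5 = 6 - 8 + d3 = 11
  d6 = d3 + d5 = 24
  d7 = d4/4 - d5 + d3 = 5/2
  d8 = d2 - d5 = -9
  d9 = d1*5 - d7 - d2 = 11/2
Walk from origin (0, 0):
  seg 1: up by d6 = 24 → (0, 24)
  seg 2: right by d8 = -9 → (-9, 24)
  seg 3: down by d7 = 5/2 → (-9, 43/2)
  seg 4: up by d5 = 11 → (-9, 65/2)
  seg 5: right by d2 = 2 → (-7, 65/2)
  seg 6: right by d9 = 11/2 → (-3/2, 65/2)
  seg 7: left by d3 = 13 → (-29/2, 65/2)
  seg 8: up by d9 = 11/2 → (-29/2, 38)
  seg 9: up by d1 = 2 → (-29/2, 40)

d5 = 11
d6 = 24
d7 = 5/2
d8 = -9
d9 = 11/2
endpoint = (-29/2, 40)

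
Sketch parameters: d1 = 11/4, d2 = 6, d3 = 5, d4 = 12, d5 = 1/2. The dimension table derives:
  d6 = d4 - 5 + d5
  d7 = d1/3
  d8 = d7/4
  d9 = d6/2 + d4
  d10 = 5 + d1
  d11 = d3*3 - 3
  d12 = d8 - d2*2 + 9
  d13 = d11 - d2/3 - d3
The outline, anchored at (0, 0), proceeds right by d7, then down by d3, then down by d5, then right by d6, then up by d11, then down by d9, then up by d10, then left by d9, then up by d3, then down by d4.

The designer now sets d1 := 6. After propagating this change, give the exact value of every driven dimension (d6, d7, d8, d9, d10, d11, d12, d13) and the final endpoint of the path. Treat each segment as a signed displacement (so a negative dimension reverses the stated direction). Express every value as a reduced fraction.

d6 = 15/2
d7 = 2
d8 = 1/2
d9 = 63/4
d10 = 11
d11 = 12
d12 = -5/2
d13 = 5
endpoint = (-25/4, -21/4)

Apply edit: d1 := 6
  d6 = d4 - 5 + d5 = 15/2
  d7 = d1/3 = 2
  d8 = d7/4 = 1/2
  d9 = d6/2 + d4 = 63/4
  d10 = 5 + d1 = 11
  d11 = d3*3 - 3 = 12
  d12 = d8 - d2*2 + 9 = -5/2
  d13 = d11 - d2/3 - d3 = 5
Walk from origin (0, 0):
  seg 1: right by d7 = 2 → (2, 0)
  seg 2: down by d3 = 5 → (2, -5)
  seg 3: down by d5 = 1/2 → (2, -11/2)
  seg 4: right by d6 = 15/2 → (19/2, -11/2)
  seg 5: up by d11 = 12 → (19/2, 13/2)
  seg 6: down by d9 = 63/4 → (19/2, -37/4)
  seg 7: up by d10 = 11 → (19/2, 7/4)
  seg 8: left by d9 = 63/4 → (-25/4, 7/4)
  seg 9: up by d3 = 5 → (-25/4, 27/4)
  seg 10: down by d4 = 12 → (-25/4, -21/4)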